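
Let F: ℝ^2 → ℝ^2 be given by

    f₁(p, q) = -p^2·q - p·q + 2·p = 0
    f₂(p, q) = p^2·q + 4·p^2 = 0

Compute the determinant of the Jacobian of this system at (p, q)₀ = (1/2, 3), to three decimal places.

4.250

J = [[-2·p·q - q + 2, -p^2 - p], [2·p·q + 8·p, p^2]].
At the point, J = [[-4.000, -0.750], [7.000, 0.250]].
det J = 4.250.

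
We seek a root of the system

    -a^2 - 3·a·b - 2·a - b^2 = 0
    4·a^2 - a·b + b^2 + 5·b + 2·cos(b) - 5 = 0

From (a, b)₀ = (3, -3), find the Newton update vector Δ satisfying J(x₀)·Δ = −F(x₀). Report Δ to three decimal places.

At (3, -3): F = (3.000, 32.02002).
Jacobian J = [[-2·a - 3·b - 2, -3·a - 2·b], [8·a - b, -a + 2·b - 2·sin(b) + 5]].
At the point, J = [[1.000, -3.000], [27.000, -3.71776]] (det J = 77.28224).
Solving J·Δ = −F gives Δ = (-1.099, 0.634).

(-1.099, 0.634)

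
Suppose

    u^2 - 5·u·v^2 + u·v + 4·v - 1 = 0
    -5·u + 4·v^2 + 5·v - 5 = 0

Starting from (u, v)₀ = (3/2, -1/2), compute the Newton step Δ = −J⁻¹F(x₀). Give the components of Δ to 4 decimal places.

At (3/2, -1/2): F = (-3.3750, -14.0000).
Jacobian J = [[2·u - 5·v^2 + v, -10·u·v + u + 4], [-5, 8·v + 5]].
At the point, J = [[1.2500, 13.0000], [-5.0000, 1.0000]] (det J = 66.2500).
Solving J·Δ = −F gives Δ = (-2.6962, 0.5189).

(-2.6962, 0.5189)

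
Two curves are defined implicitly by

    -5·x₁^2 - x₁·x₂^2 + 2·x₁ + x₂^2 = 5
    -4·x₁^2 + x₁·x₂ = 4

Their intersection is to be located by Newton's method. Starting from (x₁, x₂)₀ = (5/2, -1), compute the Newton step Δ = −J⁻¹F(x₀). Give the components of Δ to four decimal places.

At (5/2, -1): F = (-32.7500, -31.5000).
Jacobian J = [[-10·x₁ - x₂^2 + 2, -2·x₁·x₂ + 2·x₂], [-8·x₁ + x₂, x₁]].
At the point, J = [[-24.0000, 3.0000], [-21.0000, 2.5000]] (det J = 3.0000).
Solving J·Δ = −F gives Δ = (-4.2083, -22.7500).

(-4.2083, -22.7500)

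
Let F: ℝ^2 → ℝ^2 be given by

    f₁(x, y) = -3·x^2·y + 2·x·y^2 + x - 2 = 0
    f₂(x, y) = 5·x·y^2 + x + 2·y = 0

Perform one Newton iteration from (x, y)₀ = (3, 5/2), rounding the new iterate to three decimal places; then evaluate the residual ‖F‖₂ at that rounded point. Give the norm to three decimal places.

31.975

At (3, 5/2): F = (-29.000, 101.750).
Jacobian J = [[-6·x·y + 2·y^2 + 1, -3·x^2 + 4·x·y], [5·y^2 + 1, 10·x·y + 2]].
At the point, J = [[-31.500, 3.000], [32.250, 77.000]] (det J = -2522.250).
Solving J·Δ = −F gives Δ = (-1.006, -0.900).
Then the next iterate is (x, y)₁ = (1.994, 1.600).
Re-evaluating at (1.994, 1.600): F = (-8.88169, 30.71720), so ‖F‖₂ = 31.975.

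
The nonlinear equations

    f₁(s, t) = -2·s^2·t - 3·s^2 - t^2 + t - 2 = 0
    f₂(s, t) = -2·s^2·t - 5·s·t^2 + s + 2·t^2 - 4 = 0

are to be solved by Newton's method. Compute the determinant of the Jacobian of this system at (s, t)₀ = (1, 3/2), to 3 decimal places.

J = [[-4·s·t - 6·s, -2·s^2 - 2·t + 1], [-4·s·t - 5·t^2 + 1, -2·s^2 - 10·s·t + 4·t]].
At the point, J = [[-12.000, -4.000], [-16.250, -11.000]].
det J = 67.000.

67.000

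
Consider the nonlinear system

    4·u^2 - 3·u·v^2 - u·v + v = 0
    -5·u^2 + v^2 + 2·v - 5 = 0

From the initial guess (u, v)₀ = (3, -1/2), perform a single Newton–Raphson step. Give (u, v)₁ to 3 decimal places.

At (3, -1/2): F = (34.750, -50.750).
Jacobian J = [[8·u - 3·v^2 - v, -6·u·v - u + 1], [-10·u, 2·v + 2]].
At the point, J = [[23.750, 7.000], [-30.000, 1.000]] (det J = 233.750).
Solving J·Δ = −F gives Δ = (-1.668, 0.697).
Then the next iterate is (u, v)₁ = (1.332, 0.197).

(1.332, 0.197)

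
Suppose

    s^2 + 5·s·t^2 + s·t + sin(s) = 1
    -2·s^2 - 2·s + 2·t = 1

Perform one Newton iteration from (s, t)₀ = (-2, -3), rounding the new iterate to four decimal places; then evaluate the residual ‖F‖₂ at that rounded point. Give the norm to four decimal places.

At (-2, -3): F = (-81.909297, -11.0000).
Jacobian J = [[2·s + 5·t^2 + t + cos(s), 10·s·t + s], [-4·s - 2, 2]].
At the point, J = [[37.583853, 58.0000], [6.0000, 2.0000]] (det J = -272.832294).
Solving J·Δ = −F gives Δ = (1.7380, 0.2860).
Then the next iterate is (s, t)₁ = (-0.2620, -2.7140).
Re-evaluating at (-0.2620, -2.7140): F = (-10.128494, -6.041288), so ‖F‖₂ = 11.7934.

11.7934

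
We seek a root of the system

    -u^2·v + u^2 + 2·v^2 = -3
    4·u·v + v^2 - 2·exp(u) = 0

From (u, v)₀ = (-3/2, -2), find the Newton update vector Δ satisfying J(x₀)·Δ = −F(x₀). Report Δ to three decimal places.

(5.276, -2.901)

At (-3/2, -2): F = (17.750, 15.55374).
Jacobian J = [[-2·u·v + 2·u, -u^2 + 4·v], [4·v - 2·exp(u), 4·u + 2·v]].
At the point, J = [[-9.000, -10.250], [-8.44626, -10.000]] (det J = 3.42583).
Solving J·Δ = −F gives Δ = (5.276, -2.901).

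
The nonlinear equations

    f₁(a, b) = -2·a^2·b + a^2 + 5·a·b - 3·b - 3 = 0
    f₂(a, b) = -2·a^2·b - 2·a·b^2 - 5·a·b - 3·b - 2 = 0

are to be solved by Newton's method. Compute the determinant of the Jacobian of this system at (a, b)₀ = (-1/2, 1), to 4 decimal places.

-24.0000

J = [[-4·a·b + 2·a + 5·b, -2·a^2 + 5·a - 3], [-4·a·b - 2·b^2 - 5·b, -2·a^2 - 4·a·b - 5·a - 3]].
At the point, J = [[6.0000, -6.0000], [-5.0000, 1.0000]].
det J = -24.0000.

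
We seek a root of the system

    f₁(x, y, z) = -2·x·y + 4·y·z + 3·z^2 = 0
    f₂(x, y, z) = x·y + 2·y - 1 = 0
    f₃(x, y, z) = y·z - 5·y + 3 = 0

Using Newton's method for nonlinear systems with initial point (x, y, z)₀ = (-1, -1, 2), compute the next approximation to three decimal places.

At (-1, -1, 2): F = (2.000, -2.000, 6.000).
Jacobian J = [[-2·y, -2·x + 4·z, 4·y + 6·z], [y, x + 2, 0], [0, z - 5, y]].
At the point, J = [[2.000, 10.000, 8.000], [-1.000, 1.000, 0.000], [0.000, -3.000, -1.000]] (det J = 12.000).
Solving J·Δ = −F gives Δ = (1.833, 3.833, -5.500).
Then the next iterate is (x, y, z)₁ = (0.833, 2.833, -3.500).

(0.833, 2.833, -3.500)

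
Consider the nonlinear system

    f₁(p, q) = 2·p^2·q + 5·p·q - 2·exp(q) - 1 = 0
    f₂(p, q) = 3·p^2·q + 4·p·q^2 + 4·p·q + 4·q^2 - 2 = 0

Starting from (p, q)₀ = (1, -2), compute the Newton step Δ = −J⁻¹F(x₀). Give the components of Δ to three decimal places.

At (1, -2): F = (-15.27067, 16.000).
Jacobian J = [[4·p·q + 5·q, 2·p^2 + 5·p - 2·exp(q)], [6·p·q + 4·q^2 + 4·q, 3·p^2 + 8·p·q + 4·p + 8·q]].
At the point, J = [[-18.000, 6.72933], [-4.000, -25.000]] (det J = 476.91732).
Solving J·Δ = −F gives Δ = (-0.575, 0.732).

(-0.575, 0.732)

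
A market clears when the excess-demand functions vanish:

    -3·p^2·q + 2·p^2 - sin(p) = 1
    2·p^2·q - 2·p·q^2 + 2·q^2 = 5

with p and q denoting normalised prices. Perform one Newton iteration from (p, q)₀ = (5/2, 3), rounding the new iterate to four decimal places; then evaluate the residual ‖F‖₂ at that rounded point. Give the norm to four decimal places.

At (5/2, 3): F = (-45.348472, 5.5000).
Jacobian J = [[-6·p·q + 4·p - cos(p), -3·p^2], [4·p·q - 2·q^2, 2·p^2 - 4·p·q + 4·q]].
At the point, J = [[-34.198856, -18.7500], [12.0000, -5.5000]] (det J = 413.093710).
Solving J·Δ = −F gives Δ = (-0.8534, -0.8620).
Then the next iterate is (p, q)₁ = (1.6466, 2.1380).
Re-evaluating at (1.6466, 2.1380): F = (-13.964769, 0.682209), so ‖F‖₂ = 13.9814.

13.9814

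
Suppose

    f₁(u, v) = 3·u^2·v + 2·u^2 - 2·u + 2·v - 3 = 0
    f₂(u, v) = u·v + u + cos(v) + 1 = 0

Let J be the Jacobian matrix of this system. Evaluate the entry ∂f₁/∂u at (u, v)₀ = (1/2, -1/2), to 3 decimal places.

-1.500

∂f₁/∂u = 6·u·v + 4·u - 2.
At (1/2, -1/2) this is -1.500.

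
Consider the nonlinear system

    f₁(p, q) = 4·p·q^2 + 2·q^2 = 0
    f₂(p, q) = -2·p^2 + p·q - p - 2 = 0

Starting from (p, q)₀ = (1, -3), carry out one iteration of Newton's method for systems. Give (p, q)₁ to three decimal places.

(0.071, -2.429)

At (1, -3): F = (54.000, -8.000).
Jacobian J = [[4·q^2, 8·p·q + 4·q], [-4·p + q - 1, p]].
At the point, J = [[36.000, -36.000], [-8.000, 1.000]] (det J = -252.000).
Solving J·Δ = −F gives Δ = (-0.929, 0.571).
Then the next iterate is (p, q)₁ = (0.071, -2.429).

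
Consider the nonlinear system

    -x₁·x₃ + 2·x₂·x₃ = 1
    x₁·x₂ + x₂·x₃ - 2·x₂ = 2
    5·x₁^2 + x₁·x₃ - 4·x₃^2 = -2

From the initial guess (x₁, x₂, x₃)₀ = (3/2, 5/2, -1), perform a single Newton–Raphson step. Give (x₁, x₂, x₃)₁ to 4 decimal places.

At (3/2, 5/2, -1): F = (-4.5000, -5.7500, 7.7500).
Jacobian J = [[-x₃, 2·x₃, -x₁ + 2·x₂], [x₂, x₁ + x₃ - 2, x₂], [10·x₁ + x₃, 0, x₁ - 8·x₃]].
At the point, J = [[1.0000, -2.0000, 3.5000], [2.5000, -1.5000, 2.5000], [14.0000, 0.0000, 9.5000]] (det J = 36.7500).
Solving J·Δ = −F gives Δ = (1.1752, -6.1207, -2.5476).
Then the next iterate is (x₁, x₂, x₃)₁ = (2.6752, -3.6207, -3.5476).

(2.6752, -3.6207, -3.5476)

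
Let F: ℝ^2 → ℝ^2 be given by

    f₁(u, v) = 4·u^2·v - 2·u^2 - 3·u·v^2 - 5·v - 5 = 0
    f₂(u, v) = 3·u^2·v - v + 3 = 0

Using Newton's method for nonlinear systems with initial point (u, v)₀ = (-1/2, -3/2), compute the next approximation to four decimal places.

At (-1/2, -3/2): F = (3.8750, 3.3750).
Jacobian J = [[8·u·v - 4·u - 3·v^2, 4·u^2 - 6·u·v - 5], [6·u·v, 3·u^2 - 1]].
At the point, J = [[1.2500, -8.5000], [4.5000, -0.2500]] (det J = 37.9375).
Solving J·Δ = −F gives Δ = (-0.7306, 0.3484).
Then the next iterate is (u, v)₁ = (-1.2306, -1.1516).

(-1.2306, -1.1516)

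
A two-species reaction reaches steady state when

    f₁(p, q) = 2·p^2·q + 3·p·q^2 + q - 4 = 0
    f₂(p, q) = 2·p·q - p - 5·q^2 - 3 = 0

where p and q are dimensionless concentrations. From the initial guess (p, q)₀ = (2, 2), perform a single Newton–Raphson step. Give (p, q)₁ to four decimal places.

At (2, 2): F = (38.0000, -17.0000).
Jacobian J = [[4·p·q + 3·q^2, 2·p^2 + 6·p·q + 1], [2·q - 1, 2·p - 10·q]].
At the point, J = [[28.0000, 33.0000], [3.0000, -16.0000]] (det J = -547.0000).
Solving J·Δ = −F gives Δ = (-0.0859, -1.0786).
Then the next iterate is (p, q)₁ = (1.9141, 0.9214).

(1.9141, 0.9214)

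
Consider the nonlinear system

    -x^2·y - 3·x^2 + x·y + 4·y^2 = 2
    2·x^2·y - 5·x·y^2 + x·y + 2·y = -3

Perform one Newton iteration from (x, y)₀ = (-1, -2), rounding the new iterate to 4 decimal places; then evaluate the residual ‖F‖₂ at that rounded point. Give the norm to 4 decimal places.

6.4033

At (-1, -2): F = (15.0000, 17.0000).
Jacobian J = [[-2·x·y - 6·x + y, -x^2 + x + 8·y], [4·x·y - 5·y^2 + y, 2·x^2 - 10·x·y + x + 2]].
At the point, J = [[0.0000, -18.0000], [-14.0000, -17.0000]] (det J = -252.0000).
Solving J·Δ = −F gives Δ = (0.2024, 0.8333).
Then the next iterate is (x, y)₁ = (-0.7976, -1.1667).
Re-evaluating at (-0.7976, -1.1667): F = (3.209033, 5.541152), so ‖F‖₂ = 6.4033.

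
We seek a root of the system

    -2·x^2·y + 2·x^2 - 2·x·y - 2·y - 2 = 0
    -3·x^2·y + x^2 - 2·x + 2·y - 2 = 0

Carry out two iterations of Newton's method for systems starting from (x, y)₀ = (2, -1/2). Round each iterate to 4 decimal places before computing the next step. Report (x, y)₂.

At (2, -1/2): F = (13.0000, 3.0000).
Jacobian J = [[-4·x·y + 4·x - 2·y, -2·x^2 - 2·x - 2], [-6·x·y + 2·x - 2, -3·x^2 + 2]].
At the point, J = [[13.0000, -14.0000], [8.0000, -10.0000]] (det J = -18.0000).
Solving J·Δ = −F gives Δ = (-4.8889, -3.6111).
Then the next iterate is (x, y)₁ = (-2.8889, -4.1111).
Round to (-2.8889, -4.1111) and repeat: F = (67.780943, 106.831898), J = [[-50.839627, -12.913686], [-79.037141, -23.037230]].
Δ = (1.2082, 0.4921), so (x, y)₂ = (-1.6807, -3.6190).

(-1.6807, -3.6190)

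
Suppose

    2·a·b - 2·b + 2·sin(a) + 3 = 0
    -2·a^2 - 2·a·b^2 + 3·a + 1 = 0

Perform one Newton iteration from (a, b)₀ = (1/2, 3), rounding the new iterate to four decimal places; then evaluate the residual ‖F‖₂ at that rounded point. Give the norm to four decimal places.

At (1/2, 3): F = (0.958851, -7.0000).
Jacobian J = [[2·b + 2·cos(a), 2·a - 2], [-4·a - 2·b^2 + 3, -4·a·b]].
At the point, J = [[7.755165, -1.0000], [-17.0000, -6.0000]] (det J = -63.530991).
Solving J·Δ = −F gives Δ = (-0.2007, -0.5979).
Then the next iterate is (a, b)₁ = (0.2993, 2.4021).
Re-evaluating at (0.2993, 2.4021): F = (0.223400, -1.735234), so ‖F‖₂ = 1.7496.

1.7496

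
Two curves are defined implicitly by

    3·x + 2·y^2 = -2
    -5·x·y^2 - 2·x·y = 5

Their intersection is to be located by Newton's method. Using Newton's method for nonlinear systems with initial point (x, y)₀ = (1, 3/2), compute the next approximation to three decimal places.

(2.333, -0.750)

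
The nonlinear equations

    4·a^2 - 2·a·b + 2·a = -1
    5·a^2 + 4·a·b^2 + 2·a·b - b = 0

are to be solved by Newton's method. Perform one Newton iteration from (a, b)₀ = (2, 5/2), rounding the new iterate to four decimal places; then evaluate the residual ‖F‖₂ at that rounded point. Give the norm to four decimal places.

20.6301

At (2, 5/2): F = (11.0000, 77.5000).
Jacobian J = [[8·a - 2·b + 2, -2·a], [10·a + 4·b^2 + 2·b, 8·a·b + 2·a - 1]].
At the point, J = [[13.0000, -4.0000], [50.0000, 43.0000]] (det J = 759.0000).
Solving J·Δ = −F gives Δ = (-1.0316, -0.6028).
Then the next iterate is (a, b)₁ = (0.9684, 1.8972).
Re-evaluating at (0.9684, 1.8972): F = (3.013497, 20.408801), so ‖F‖₂ = 20.6301.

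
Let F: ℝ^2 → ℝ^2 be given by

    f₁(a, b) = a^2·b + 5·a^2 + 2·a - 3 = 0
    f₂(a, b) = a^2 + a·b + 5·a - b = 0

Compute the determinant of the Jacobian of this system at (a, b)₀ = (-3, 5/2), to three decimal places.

158.500

J = [[2·a·b + 10·a + 2, a^2], [2·a + b + 5, a - 1]].
At the point, J = [[-43.000, 9.000], [1.500, -4.000]].
det J = 158.500.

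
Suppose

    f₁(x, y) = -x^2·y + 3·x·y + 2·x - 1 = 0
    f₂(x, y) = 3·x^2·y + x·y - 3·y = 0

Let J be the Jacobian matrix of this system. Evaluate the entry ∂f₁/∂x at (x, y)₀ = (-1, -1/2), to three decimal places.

-0.500

∂f₁/∂x = -2·x·y + 3·y + 2.
At (-1, -1/2) this is -0.500.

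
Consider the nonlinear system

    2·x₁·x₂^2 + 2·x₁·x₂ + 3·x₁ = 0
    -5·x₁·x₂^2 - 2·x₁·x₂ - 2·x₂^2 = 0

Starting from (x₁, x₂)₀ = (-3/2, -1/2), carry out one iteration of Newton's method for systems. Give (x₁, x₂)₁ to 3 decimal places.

(0.000, -0.700)

At (-3/2, -1/2): F = (-3.750, -0.125).
Jacobian J = [[2·x₂^2 + 2·x₂ + 3, 4·x₁·x₂ + 2·x₁], [-5·x₂^2 - 2·x₂, -10·x₁·x₂ - 2·x₁ - 4·x₂]].
At the point, J = [[2.500, 0.000], [-0.250, -2.500]] (det J = -6.250).
Solving J·Δ = −F gives Δ = (1.500, -0.200).
Then the next iterate is (x₁, x₂)₁ = (0.000, -0.700).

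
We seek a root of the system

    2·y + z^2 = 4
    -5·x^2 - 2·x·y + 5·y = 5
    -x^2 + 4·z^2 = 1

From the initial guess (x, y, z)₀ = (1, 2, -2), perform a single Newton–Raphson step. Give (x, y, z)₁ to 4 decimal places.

(0.6780, 1.8305, -1.0847)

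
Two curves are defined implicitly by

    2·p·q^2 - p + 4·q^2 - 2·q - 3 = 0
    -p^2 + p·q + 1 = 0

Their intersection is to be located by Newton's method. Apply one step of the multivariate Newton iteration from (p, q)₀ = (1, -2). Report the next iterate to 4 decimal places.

At (1, -2): F = (24.0000, -2.0000).
Jacobian J = [[2·q^2 - 1, 4·p·q + 8·q - 2], [-2·p + q, p]].
At the point, J = [[7.0000, -26.0000], [-4.0000, 1.0000]] (det J = -97.0000).
Solving J·Δ = −F gives Δ = (-0.2887, 0.8454).
Then the next iterate is (p, q)₁ = (0.7113, -1.1546).

(0.7113, -1.1546)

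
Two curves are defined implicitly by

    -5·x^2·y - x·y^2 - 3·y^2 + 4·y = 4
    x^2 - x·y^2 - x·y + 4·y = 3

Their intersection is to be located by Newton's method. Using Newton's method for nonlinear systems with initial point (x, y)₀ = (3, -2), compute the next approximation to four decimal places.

At (3, -2): F = (54.0000, -8.0000).
Jacobian J = [[-10·x·y - y^2, -5·x^2 - 2·x·y - 6·y + 4], [2·x - y^2 - y, -2·x·y - x + 4]].
At the point, J = [[56.0000, -17.0000], [4.0000, 13.0000]] (det J = 796.0000).
Solving J·Δ = −F gives Δ = (-0.7111, 0.8342).
Then the next iterate is (x, y)₁ = (2.2889, -1.1658).

(2.2889, -1.1658)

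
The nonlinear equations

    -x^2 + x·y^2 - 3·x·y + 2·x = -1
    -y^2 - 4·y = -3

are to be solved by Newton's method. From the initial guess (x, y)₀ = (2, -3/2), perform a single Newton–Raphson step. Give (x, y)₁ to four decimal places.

(16.0000, 5.2500)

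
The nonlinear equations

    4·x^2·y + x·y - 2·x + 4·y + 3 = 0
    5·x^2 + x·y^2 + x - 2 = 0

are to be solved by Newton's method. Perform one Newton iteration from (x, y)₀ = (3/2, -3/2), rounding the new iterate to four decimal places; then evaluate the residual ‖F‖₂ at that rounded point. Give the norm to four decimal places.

6.9914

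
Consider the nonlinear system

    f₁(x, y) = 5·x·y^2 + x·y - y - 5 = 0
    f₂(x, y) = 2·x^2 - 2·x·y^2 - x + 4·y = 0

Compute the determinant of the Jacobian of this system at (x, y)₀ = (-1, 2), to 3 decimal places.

J = [[5·y^2 + y, 10·x·y + x - 1], [4·x - 2·y^2 - 1, -4·x·y + 4]].
At the point, J = [[22.000, -22.000], [-13.000, 12.000]].
det J = -22.000.

-22.000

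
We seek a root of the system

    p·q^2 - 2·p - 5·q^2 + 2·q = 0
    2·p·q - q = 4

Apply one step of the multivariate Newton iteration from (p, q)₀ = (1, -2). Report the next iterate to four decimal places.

(-0.1622, -0.6486)

At (1, -2): F = (-22.0000, -6.0000).
Jacobian J = [[q^2 - 2, 2·p·q - 10·q + 2], [2·q, 2·p - 1]].
At the point, J = [[2.0000, 18.0000], [-4.0000, 1.0000]] (det J = 74.0000).
Solving J·Δ = −F gives Δ = (-1.1622, 1.3514).
Then the next iterate is (p, q)₁ = (-0.1622, -0.6486).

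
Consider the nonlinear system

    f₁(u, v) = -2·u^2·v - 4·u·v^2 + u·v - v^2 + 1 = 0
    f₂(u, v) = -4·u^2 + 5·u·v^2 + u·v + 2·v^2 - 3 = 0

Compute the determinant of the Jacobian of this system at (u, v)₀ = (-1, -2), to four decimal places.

J = [[-4·u·v - 4·v^2 + v, -2·u^2 - 8·u·v + u - 2·v], [-8·u + 5·v^2 + v, 10·u·v + u + 4·v]].
At the point, J = [[-26.0000, -15.0000], [26.0000, 11.0000]].
det J = 104.0000.

104.0000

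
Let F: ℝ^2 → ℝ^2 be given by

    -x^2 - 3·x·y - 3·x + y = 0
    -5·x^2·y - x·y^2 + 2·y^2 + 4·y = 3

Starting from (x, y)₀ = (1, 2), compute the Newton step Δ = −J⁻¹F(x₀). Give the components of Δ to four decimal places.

(-0.3210, -2.2346)

At (1, 2): F = (-8.0000, -1.0000).
Jacobian J = [[-2·x - 3·y - 3, -3·x + 1], [-10·x·y - y^2, -5·x^2 - 2·x·y + 4·y + 4]].
At the point, J = [[-11.0000, -2.0000], [-24.0000, 3.0000]] (det J = -81.0000).
Solving J·Δ = −F gives Δ = (-0.3210, -2.2346).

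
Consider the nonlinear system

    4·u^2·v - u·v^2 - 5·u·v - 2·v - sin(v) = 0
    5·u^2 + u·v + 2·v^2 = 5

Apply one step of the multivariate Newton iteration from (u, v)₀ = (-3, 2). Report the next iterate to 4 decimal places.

(-1.5571, 1.6804)

At (-3, 2): F = (109.090703, 42.0000).
Jacobian J = [[8·u·v - v^2 - 5·v, 4·u^2 - 2·u·v - 5·u - cos(v) - 2], [10·u + v, u + 4·v]].
At the point, J = [[-62.0000, 61.416147], [-28.0000, 5.0000]] (det J = 1409.652111).
Solving J·Δ = −F gives Δ = (1.4429, -0.3196).
Then the next iterate is (u, v)₁ = (-1.5571, 1.6804).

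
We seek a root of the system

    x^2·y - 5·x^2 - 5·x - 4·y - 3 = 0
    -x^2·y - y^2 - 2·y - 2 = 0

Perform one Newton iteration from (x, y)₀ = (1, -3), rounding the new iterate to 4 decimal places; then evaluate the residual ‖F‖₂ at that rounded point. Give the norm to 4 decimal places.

2.3365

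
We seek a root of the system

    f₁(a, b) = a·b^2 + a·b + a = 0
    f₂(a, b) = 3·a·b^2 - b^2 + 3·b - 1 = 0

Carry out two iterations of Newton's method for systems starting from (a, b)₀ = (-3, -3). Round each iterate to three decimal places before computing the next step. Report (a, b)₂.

At (-3, -3): F = (-21.000, -100.000).
Jacobian J = [[b^2 + b + 1, 2·a·b + a], [3·b^2, 6·a·b - 2·b + 3]].
At the point, J = [[7.000, 15.000], [27.000, 63.000]] (det J = 36.000).
Solving J·Δ = −F gives Δ = (-4.917, 3.694).
Then the next iterate is (a, b)₁ = (-7.917, 0.694).
Round to (-7.917, 0.694) and repeat: F = (-17.22451, -10.83897), J = [[2.17564, -18.90580], [1.44491, -31.35439]].
Δ = (8.195, 0.032), so (a, b)₂ = (0.278, 0.726).

(0.278, 0.726)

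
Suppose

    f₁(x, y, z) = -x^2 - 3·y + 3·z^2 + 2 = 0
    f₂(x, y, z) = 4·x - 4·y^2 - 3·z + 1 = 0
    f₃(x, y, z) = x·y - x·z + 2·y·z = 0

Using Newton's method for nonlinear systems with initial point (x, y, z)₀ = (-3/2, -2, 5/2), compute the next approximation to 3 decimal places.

(-0.391, -0.799, 0.885)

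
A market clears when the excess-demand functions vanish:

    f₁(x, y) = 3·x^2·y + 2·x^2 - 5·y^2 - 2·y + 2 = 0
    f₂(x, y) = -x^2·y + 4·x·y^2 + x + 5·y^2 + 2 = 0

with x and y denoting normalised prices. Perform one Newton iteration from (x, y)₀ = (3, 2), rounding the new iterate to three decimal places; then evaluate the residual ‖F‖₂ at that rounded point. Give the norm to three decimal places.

23.035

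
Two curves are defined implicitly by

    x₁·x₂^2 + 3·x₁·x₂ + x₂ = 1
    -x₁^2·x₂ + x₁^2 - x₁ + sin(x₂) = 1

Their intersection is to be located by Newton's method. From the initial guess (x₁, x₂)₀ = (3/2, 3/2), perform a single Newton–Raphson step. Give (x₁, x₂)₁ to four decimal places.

(1.1968, 0.6422)

At (3/2, 3/2): F = (10.6250, -2.627505).
Jacobian J = [[x₂^2 + 3·x₂, 2·x₁·x₂ + 3·x₁ + 1], [-2·x₁·x₂ + 2·x₁ - 1, -x₁^2 + cos(x₂)]].
At the point, J = [[6.7500, 10.0000], [-2.5000, -2.179263]] (det J = 10.289976).
Solving J·Δ = −F gives Δ = (-0.3032, -0.8578).
Then the next iterate is (x₁, x₂)₁ = (1.1968, 0.6422).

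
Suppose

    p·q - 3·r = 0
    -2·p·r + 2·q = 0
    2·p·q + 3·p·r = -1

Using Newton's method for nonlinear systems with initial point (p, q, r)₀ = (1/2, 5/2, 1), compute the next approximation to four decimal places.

(0.4106, -0.1382, -0.0976)

At (1/2, 5/2, 1): F = (-1.7500, 4.0000, 5.0000).
Jacobian J = [[q, p, -3], [-2·r, 2, -2·p], [2·q + 3·r, 2·p, 3·p]].
At the point, J = [[2.5000, 0.5000, -3.0000], [-2.0000, 2.0000, -1.0000], [8.0000, 1.0000, 1.5000]] (det J = 61.5000).
Solving J·Δ = −F gives Δ = (-0.0894, -2.6382, -1.0976).
Then the next iterate is (p, q, r)₁ = (0.4106, -0.1382, -0.0976).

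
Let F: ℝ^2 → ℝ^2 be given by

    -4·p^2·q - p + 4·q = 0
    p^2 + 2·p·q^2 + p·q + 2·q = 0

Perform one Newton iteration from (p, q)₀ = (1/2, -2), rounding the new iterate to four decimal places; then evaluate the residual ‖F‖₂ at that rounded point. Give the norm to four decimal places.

At (1/2, -2): F = (-6.5000, -0.7500).
Jacobian J = [[-8·p·q - 1, -4·p^2 + 4], [2·p + 2·q^2 + q, 4·p·q + p + 2]].
At the point, J = [[7.0000, 3.0000], [7.0000, -1.5000]] (det J = -31.5000).
Solving J·Δ = −F gives Δ = (0.3810, 1.2778).
Then the next iterate is (p, q)₁ = (0.8810, -0.7222).
Re-evaluating at (0.8810, -0.7222): F = (-1.527626, -0.385486), so ‖F‖₂ = 1.5755.

1.5755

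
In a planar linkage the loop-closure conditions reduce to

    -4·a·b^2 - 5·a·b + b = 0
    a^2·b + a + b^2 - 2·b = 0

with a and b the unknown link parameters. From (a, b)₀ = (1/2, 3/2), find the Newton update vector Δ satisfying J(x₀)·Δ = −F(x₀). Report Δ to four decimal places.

(-4.0000, 7.9000)

At (1/2, 3/2): F = (-6.7500, 0.1250).
Jacobian J = [[-4·b^2 - 5·b, -8·a·b - 5·a + 1], [2·a·b + 1, a^2 + 2·b - 2]].
At the point, J = [[-16.5000, -7.5000], [2.5000, 1.2500]] (det J = -1.8750).
Solving J·Δ = −F gives Δ = (-4.0000, 7.9000).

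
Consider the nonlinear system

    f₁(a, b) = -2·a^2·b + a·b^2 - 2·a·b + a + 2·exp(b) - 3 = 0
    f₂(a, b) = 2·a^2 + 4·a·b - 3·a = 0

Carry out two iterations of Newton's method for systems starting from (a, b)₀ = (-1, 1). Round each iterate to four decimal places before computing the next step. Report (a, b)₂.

At (-1, 1): F = (0.436564, 1.0000).
Jacobian J = [[-4·a·b + b^2 - 2·b + 1, -2·a^2 + 2·a·b - 2·a + 2·exp(b)], [4·a + 4·b - 3, 4·a]].
At the point, J = [[4.0000, 3.436564], [-3.0000, -4.0000]] (det J = -5.690309).
Solving J·Δ = −F gives Δ = (-0.9108, 0.9331).
Then the next iterate is (a, b)₁ = (-1.9108, 1.9331).
Round to (-1.9108, 1.9331) and repeat: F = (-4.957987, -1.740357), J = [[15.645746, 2.953553], [-2.9108, -7.6432]].
Δ = (0.3878, -0.3754), so (a, b)₂ = (-1.5230, 1.5577).

(-1.5230, 1.5577)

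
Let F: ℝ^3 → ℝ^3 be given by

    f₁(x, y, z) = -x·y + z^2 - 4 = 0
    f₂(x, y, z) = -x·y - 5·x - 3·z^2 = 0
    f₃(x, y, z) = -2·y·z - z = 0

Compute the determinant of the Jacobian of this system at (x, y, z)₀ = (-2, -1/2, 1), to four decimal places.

J = [[-y, -x, 2·z], [-y - 5, -x, -6·z], [0, -2·z, -2·y - 1]].
At the point, J = [[0.5000, 2.0000, 2.0000], [-4.5000, 2.0000, -6.0000], [0.0000, -2.0000, 0.0000]].
det J = 12.0000.

12.0000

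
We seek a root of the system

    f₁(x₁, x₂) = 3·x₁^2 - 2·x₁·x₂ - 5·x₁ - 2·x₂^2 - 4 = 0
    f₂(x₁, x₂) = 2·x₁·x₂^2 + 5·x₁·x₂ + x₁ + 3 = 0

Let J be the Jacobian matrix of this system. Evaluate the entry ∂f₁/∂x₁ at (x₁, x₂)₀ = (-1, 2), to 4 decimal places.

-15.0000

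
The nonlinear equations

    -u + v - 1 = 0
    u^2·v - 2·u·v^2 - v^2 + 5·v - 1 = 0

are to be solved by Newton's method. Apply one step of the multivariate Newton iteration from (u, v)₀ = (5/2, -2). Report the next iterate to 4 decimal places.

At (5/2, -2): F = (-5.5000, -47.5000).
Jacobian J = [[-1, 1], [2·u·v - 2·v^2, u^2 - 4·u·v - 2·v + 5]].
At the point, J = [[-1.0000, 1.0000], [-18.0000, 35.2500]] (det J = -17.2500).
Solving J·Δ = −F gives Δ = (-8.4855, -2.9855).
Then the next iterate is (u, v)₁ = (-5.9855, -4.9855).

(-5.9855, -4.9855)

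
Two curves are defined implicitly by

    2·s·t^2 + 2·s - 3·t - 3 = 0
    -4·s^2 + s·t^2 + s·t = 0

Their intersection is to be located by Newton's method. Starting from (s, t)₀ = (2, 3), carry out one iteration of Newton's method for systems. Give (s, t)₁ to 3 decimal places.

At (2, 3): F = (28.000, 8.000).
Jacobian J = [[2·t^2 + 2, 4·s·t - 3], [-8·s + t^2 + t, 2·s·t + s]].
At the point, J = [[20.000, 21.000], [-4.000, 14.000]] (det J = 364.000).
Solving J·Δ = −F gives Δ = (-0.615, -0.747).
Then the next iterate is (s, t)₁ = (1.385, 2.253).

(1.385, 2.253)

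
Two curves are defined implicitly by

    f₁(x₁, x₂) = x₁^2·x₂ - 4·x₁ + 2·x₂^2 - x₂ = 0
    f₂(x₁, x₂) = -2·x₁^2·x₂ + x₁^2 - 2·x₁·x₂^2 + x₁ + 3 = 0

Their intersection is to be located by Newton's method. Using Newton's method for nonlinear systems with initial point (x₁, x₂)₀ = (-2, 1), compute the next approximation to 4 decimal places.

At (-2, 1): F = (13.0000, 1.0000).
Jacobian J = [[2·x₁·x₂ - 4, x₁^2 + 4·x₂ - 1], [-4·x₁·x₂ + 2·x₁ - 2·x₂^2 + 1, -2·x₁^2 - 4·x₁·x₂]].
At the point, J = [[-8.0000, 7.0000], [3.0000, 0.0000]] (det J = -21.0000).
Solving J·Δ = −F gives Δ = (-0.3333, -2.2381).
Then the next iterate is (x₁, x₂)₁ = (-2.3333, -1.2381).

(-2.3333, -1.2381)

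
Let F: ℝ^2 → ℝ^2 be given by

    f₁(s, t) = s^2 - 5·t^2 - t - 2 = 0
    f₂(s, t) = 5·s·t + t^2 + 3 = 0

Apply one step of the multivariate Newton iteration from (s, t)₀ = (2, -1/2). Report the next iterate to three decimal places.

At (2, -1/2): F = (1.250, -1.750).
Jacobian J = [[2·s, -10·t - 1], [5·t, 5·s + 2·t]].
At the point, J = [[4.000, 4.000], [-2.500, 9.000]] (det J = 46.000).
Solving J·Δ = −F gives Δ = (-0.397, 0.084).
Then the next iterate is (s, t)₁ = (1.603, -0.416).

(1.603, -0.416)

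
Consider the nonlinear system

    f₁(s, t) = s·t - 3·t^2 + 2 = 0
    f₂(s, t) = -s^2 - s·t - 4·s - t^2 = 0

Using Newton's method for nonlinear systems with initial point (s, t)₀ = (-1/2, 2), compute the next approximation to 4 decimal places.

(-0.1709, 1.1727)

At (-1/2, 2): F = (-11.0000, -1.2500).
Jacobian J = [[t, s - 6·t], [-2·s - t - 4, -s - 2·t]].
At the point, J = [[2.0000, -12.5000], [-5.0000, -3.5000]] (det J = -69.5000).
Solving J·Δ = −F gives Δ = (0.3291, -0.8273).
Then the next iterate is (s, t)₁ = (-0.1709, 1.1727).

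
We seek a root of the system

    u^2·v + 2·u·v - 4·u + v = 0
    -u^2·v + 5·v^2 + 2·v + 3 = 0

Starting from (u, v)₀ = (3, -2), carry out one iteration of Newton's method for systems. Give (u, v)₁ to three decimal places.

(1.287, -1.391)

At (3, -2): F = (-44.000, 37.000).
Jacobian J = [[2·u·v + 2·v - 4, u^2 + 2·u + 1], [-2·u·v, -u^2 + 10·v + 2]].
At the point, J = [[-20.000, 16.000], [12.000, -27.000]] (det J = 348.000).
Solving J·Δ = −F gives Δ = (-1.713, 0.609).
Then the next iterate is (u, v)₁ = (1.287, -1.391).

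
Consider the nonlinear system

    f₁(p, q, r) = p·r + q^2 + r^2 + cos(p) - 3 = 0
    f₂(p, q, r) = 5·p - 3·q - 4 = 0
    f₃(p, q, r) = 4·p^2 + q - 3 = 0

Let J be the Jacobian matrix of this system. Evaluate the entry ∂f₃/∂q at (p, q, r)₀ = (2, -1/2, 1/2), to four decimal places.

1.0000

∂f₃/∂q = 1.
At (2, -1/2, 1/2) this is 1.0000.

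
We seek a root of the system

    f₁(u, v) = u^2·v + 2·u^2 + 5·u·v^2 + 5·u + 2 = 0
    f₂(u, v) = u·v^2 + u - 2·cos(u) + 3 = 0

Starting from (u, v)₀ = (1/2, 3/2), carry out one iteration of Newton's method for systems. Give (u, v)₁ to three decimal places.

At (1/2, 3/2): F = (11.000, 2.86983).
Jacobian J = [[2·u·v + 4·u + 5·v^2 + 5, u^2 + 10·u·v], [v^2 + 2·sin(u) + 1, 2·u·v]].
At the point, J = [[19.750, 7.750], [4.20885, 1.500]] (det J = -2.99360).
Solving J·Δ = −F gives Δ = (-1.918, 3.468).
Then the next iterate is (u, v)₁ = (-1.418, 4.968).

(-1.418, 4.968)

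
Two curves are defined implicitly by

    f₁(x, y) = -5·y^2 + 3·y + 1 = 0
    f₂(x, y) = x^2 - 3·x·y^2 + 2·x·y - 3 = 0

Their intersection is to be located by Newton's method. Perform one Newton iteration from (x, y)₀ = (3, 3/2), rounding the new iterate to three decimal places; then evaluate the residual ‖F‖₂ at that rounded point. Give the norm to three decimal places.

3.394

At (3, 3/2): F = (-5.750, -5.250).
Jacobian J = [[0, -10·y + 3], [2·x - 3·y^2 + 2·y, -6·x·y + 2·x]].
At the point, J = [[0.000, -12.000], [2.250, -21.000]] (det J = 27.000).
Solving J·Δ = −F gives Δ = (-2.139, -0.479).
Then the next iterate is (x, y)₁ = (0.861, 1.021).
Re-evaluating at (0.861, 1.021): F = (-1.14920, -3.19314), so ‖F‖₂ = 3.394.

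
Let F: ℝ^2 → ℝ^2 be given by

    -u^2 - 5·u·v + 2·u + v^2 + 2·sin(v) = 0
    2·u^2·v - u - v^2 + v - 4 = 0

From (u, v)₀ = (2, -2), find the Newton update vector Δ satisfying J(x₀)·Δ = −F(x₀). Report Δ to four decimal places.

(-0.8569, 1.0333)

At (2, -2): F = (22.181405, -28.0000).
Jacobian J = [[-2·u - 5·v + 2, -5·u + 2·v + 2·cos(v)], [4·u·v - 1, 2·u^2 - 2·v + 1]].
At the point, J = [[8.0000, -14.832294], [-17.0000, 13.0000]] (det J = -148.148992).
Solving J·Δ = −F gives Δ = (-0.8569, 1.0333).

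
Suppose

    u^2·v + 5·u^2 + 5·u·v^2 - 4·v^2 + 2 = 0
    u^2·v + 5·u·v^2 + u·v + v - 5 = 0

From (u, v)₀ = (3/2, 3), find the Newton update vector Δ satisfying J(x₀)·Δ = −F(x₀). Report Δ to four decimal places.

(-0.3690, -1.1199)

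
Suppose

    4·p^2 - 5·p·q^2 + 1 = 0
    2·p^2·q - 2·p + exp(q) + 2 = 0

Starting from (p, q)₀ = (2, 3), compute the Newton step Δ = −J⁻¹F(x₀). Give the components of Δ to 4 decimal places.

(-0.9394, -0.7626)

At (2, 3): F = (-73.0000, 42.085537).
Jacobian J = [[8·p - 5·q^2, -10·p·q], [4·p·q - 2, 2·p^2 + exp(q)]].
At the point, J = [[-29.0000, -60.0000], [22.0000, 28.085537]] (det J = 505.519429).
Solving J·Δ = −F gives Δ = (-0.9394, -0.7626).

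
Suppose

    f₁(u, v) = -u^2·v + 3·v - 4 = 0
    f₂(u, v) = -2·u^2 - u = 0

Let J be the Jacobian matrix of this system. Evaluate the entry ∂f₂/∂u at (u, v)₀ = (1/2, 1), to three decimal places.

-3.000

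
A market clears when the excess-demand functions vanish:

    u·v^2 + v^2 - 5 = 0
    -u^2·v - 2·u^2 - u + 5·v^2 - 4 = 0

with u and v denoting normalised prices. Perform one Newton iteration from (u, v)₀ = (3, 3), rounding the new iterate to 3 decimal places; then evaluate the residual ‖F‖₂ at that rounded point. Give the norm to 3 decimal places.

8.717

At (3, 3): F = (31.000, -7.000).
Jacobian J = [[v^2, 2·u·v + 2·v], [-2·u·v - 4·u - 1, -u^2 + 10·v]].
At the point, J = [[9.000, 24.000], [-31.000, 21.000]] (det J = 933.000).
Solving J·Δ = −F gives Δ = (-0.878, -0.962).
Then the next iterate is (u, v)₁ = (2.122, 2.038).
Re-evaluating at (2.122, 2.038): F = (7.96705, -3.53743), so ‖F‖₂ = 8.717.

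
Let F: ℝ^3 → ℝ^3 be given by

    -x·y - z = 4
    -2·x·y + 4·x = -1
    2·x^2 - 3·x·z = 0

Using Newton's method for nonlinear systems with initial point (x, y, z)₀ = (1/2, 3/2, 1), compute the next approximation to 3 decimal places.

At (1/2, 3/2, 1): F = (-5.750, 1.500, -1.000).
Jacobian J = [[-y, -x, -1], [-2·y + 4, -2·x, 0], [4·x - 3·z, 0, -3·x]].
At the point, J = [[-1.500, -0.500, -1.000], [1.000, -1.000, 0.000], [-1.000, 0.000, -1.500]] (det J = -2.000).
Solving J·Δ = −F gives Δ = (-4.375, -2.875, 2.250).
Then the next iterate is (x, y, z)₁ = (-3.875, -1.375, 3.250).

(-3.875, -1.375, 3.250)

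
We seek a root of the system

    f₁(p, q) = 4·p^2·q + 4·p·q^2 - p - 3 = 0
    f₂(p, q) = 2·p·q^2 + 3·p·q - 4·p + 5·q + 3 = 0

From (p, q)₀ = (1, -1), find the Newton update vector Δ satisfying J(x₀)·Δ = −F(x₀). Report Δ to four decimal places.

At (1, -1): F = (-4.0000, -7.0000).
Jacobian J = [[8·p·q + 4·q^2 - 1, 4·p^2 + 8·p·q], [2·q^2 + 3·q - 4, 4·p·q + 3·p + 5]].
At the point, J = [[-5.0000, -4.0000], [-5.0000, 4.0000]] (det J = -40.0000).
Solving J·Δ = −F gives Δ = (-1.1000, 0.3750).

(-1.1000, 0.3750)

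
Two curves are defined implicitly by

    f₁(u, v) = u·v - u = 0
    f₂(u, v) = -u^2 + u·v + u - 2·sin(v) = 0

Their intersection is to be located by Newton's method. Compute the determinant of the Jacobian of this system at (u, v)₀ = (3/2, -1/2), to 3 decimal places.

J = [[v - 1, u], [-2·u + v + 1, u - 2·cos(v)]].
At the point, J = [[-1.500, 1.500], [-2.500, -0.25517]].
det J = 4.133.

4.133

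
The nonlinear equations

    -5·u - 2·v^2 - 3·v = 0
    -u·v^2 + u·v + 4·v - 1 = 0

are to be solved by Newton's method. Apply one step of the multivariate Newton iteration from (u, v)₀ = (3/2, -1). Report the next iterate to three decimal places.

At (3/2, -1): F = (-6.500, -8.000).
Jacobian J = [[-5, -4·v - 3], [-v^2 + v, -2·u·v + u + 4]].
At the point, J = [[-5.000, 1.000], [-2.000, 8.500]] (det J = -40.500).
Solving J·Δ = −F gives Δ = (-1.167, 0.667).
Then the next iterate is (u, v)₁ = (0.333, -0.333).

(0.333, -0.333)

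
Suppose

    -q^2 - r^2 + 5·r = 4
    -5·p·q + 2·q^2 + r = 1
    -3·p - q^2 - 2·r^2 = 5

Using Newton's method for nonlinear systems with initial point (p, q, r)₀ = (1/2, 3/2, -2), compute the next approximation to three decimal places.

(0.842, 2.170, 0.473)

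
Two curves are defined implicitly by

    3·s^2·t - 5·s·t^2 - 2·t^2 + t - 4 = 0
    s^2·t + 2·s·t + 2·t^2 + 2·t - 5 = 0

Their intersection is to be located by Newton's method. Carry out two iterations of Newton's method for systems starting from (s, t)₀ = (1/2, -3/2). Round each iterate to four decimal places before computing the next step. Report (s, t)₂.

At (1/2, -3/2): F = (-16.7500, -5.3750).
Jacobian J = [[6·s·t - 5·t^2, 3·s^2 - 10·s·t - 4·t + 1], [2·s·t + 2·t, s^2 + 2·s + 4·t + 2]].
At the point, J = [[-15.7500, 15.2500], [-4.5000, -2.7500]] (det J = 111.9375).
Solving J·Δ = −F gives Δ = (-1.1438, -0.0829).
Then the next iterate is (s, t)₁ = (-0.6438, -1.5829).
Round to (-0.6438, -1.5829) and repeat: F = (-4.496841, -1.772591), J = [[-6.413436, -1.615675], [-1.127658, -5.204722]].
Δ = (-0.6509, -0.1996), so (s, t)₂ = (-1.2947, -1.7825).

(-1.2947, -1.7825)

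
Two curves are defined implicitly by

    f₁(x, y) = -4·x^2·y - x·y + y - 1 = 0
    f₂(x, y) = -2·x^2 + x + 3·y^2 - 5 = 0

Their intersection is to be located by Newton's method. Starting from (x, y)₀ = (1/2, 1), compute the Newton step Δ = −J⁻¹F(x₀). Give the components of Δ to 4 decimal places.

At (1/2, 1): F = (-1.5000, -2.0000).
Jacobian J = [[-8·x·y - y, -4·x^2 - x + 1], [-4·x + 1, 6·y]].
At the point, J = [[-5.0000, -0.5000], [-1.0000, 6.0000]] (det J = -30.5000).
Solving J·Δ = −F gives Δ = (-0.3279, 0.2787).

(-0.3279, 0.2787)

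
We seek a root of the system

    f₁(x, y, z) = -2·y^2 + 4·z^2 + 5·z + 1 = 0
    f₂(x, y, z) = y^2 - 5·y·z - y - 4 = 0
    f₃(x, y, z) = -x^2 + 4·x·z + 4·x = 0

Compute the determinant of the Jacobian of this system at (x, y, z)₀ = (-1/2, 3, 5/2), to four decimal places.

J = [[0, -4·y, 8·z + 5], [0, 2·y - 5·z - 1, -5·y], [-2·x + 4·z + 4, 0, 4·x]].
At the point, J = [[0.0000, -12.0000, 25.0000], [0.0000, -7.5000, -15.0000], [15.0000, 0.0000, -2.0000]].
det J = 5512.5000.

5512.5000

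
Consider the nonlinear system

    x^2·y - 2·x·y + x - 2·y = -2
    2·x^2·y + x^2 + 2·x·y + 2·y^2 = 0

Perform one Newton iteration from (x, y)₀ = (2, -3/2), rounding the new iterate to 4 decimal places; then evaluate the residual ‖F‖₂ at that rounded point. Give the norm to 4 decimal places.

At (2, -3/2): F = (7.0000, -9.5000).
Jacobian J = [[2·x·y - 2·y + 1, x^2 - 2·x - 2], [4·x·y + 2·x + 2·y, 2·x^2 + 2·x + 4·y]].
At the point, J = [[-2.0000, -2.0000], [-11.0000, 6.0000]] (det J = -34.0000).
Solving J·Δ = −F gives Δ = (0.6765, 2.8235).
Then the next iterate is (x, y)₁ = (2.6765, 1.3235).
Re-evaluating at (2.6765, 1.3235): F = (4.425898, 36.713840), so ‖F‖₂ = 36.9797.

36.9797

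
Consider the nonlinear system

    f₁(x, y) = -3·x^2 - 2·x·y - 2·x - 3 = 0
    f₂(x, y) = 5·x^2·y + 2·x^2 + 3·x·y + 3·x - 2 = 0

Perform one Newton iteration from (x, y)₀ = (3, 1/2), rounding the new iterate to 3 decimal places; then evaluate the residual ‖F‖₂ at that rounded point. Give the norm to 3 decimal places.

14.175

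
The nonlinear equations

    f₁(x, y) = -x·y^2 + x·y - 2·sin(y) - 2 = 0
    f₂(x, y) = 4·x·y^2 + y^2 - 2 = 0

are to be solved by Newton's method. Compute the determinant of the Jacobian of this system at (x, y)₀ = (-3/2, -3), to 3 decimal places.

J = [[-y^2 + y, -2·x·y + x - 2·cos(y)], [4·y^2, 8·x·y + 2·y]].
At the point, J = [[-12.000, -8.52002], [36.000, 30.000]].
det J = -53.279.

-53.279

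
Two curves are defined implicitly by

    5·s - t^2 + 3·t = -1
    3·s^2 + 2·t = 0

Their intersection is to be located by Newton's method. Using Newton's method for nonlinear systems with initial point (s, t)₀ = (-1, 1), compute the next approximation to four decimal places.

(-0.4375, 0.1875)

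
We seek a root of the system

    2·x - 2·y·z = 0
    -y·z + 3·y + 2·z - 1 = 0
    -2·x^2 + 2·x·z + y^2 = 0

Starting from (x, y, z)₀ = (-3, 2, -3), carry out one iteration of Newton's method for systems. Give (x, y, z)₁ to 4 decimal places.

(-2.7222, 1.1667, -2.6111)

At (-3, 2, -3): F = (6.0000, 5.0000, 4.0000).
Jacobian J = [[2, -2·z, -2·y], [0, -z + 3, -y + 2], [-4·x + 2·z, 2·y, 2·x]].
At the point, J = [[2.0000, 6.0000, -4.0000], [0.0000, 6.0000, 0.0000], [6.0000, 4.0000, -6.0000]] (det J = 72.0000).
Solving J·Δ = −F gives Δ = (0.2778, -0.8333, 0.3889).
Then the next iterate is (x, y, z)₁ = (-2.7222, 1.1667, -2.6111).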